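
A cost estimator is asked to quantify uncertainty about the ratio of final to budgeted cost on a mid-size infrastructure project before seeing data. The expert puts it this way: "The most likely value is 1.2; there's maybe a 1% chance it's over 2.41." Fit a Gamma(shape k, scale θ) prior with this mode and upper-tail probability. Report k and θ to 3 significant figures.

k ≈ 11.1, θ ≈ 0.119

Gamma(k,θ) with k>1 has mode (k−1)θ, so θ = 1.2/(k−1).
Need P(X < 2.41) = 0.99 with θ tied to k this way. Start at k = 2, θ = 1.2: P(X<2.41) ≈ 0.596.
Too low — raise k to concentrate. Iterating converges to k ≈ 11.1.
Then θ = 1.2/(11.1−1) ≈ 0.119.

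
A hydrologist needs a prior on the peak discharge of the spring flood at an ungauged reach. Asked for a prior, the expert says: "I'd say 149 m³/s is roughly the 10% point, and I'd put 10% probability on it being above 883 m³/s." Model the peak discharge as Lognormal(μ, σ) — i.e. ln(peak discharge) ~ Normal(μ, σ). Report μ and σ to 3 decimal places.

If T ~ Lognormal(μ,σ) then ln T ~ Normal(μ,σ), so the p-quantile of ln T is μ + z_p·σ.
ln(149) = 5.004 and ln(883) = 6.783; z_{0.1} = -1.282, z_{0.9} = 1.282.
σ = (6.783 − 5.004)/(1.282 − (-1.282)) = 0.694.
μ = 5.004 − (-1.282)·0.694 = 5.894.

μ ≈ 5.894, σ ≈ 0.694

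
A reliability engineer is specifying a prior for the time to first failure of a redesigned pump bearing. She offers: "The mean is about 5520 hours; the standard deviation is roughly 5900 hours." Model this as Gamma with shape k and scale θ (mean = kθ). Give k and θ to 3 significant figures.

k ≈ 0.875, θ ≈ 6310

For Gamma(k, scale θ): mean = kθ, variance = kθ², so CV = 1/√k.
CV = SD/mean = 5900/5520 = 1.069, hence k = 1/CV² = 0.875.
Then θ = mean/k = 5520/0.875 = 6310.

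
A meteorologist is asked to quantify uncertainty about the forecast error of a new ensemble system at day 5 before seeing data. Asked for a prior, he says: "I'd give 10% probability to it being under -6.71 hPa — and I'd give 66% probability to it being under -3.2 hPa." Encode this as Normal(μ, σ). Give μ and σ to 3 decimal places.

The p-quantile of Normal(μ,σ) is μ + z_p·σ, with z_{0.1} = -1.282 and z_{0.66} = 0.4125.
Eliminate σ: μ = (z₂·x₁ − z₁·x₂)/(z₂ − z₁) = (0.4125·-6.71 − (-1.282)·-3.2)/1.694 = -4.055.
Then σ = (x₂ − x₁)/(z₂ − z₁) = (-3.2 − -6.71)/1.694 = 2.072.

μ = -4.055, σ = 2.072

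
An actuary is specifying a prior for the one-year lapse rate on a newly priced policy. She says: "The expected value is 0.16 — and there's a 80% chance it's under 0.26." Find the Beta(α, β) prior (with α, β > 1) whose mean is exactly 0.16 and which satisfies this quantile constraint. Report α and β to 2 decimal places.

With mean 0.16 fixed, write α = 0.16s, β = 0.84s where s = α+β.
Need P(θ < 0.26) = 0.8 under Beta(0.16s, 0.84s). Normal approximation: (q−m)/√(m(1−m)/s) ≈ z_{0.8} = 0.842, so s ≈ 0.16·0.84·(0.842)²/(0.26−0.16)² = 9.5.
At s = 9.5: P(θ<0.26) ≈ 0.821. Adjusting to match 0.8 gives s ≈ 6.94.
So α = 0.16·6.94 ≈ 1.11, β = 0.84·6.94 ≈ 5.83.

α ≈ 1.11, β ≈ 5.83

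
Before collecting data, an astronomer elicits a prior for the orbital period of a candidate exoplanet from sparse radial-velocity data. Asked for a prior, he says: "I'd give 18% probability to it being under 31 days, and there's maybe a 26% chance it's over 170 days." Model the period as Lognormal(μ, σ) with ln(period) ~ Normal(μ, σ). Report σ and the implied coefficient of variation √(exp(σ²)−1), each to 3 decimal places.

If T ~ Lognormal(μ,σ) then ln T ~ Normal(μ,σ), so the p-quantile of ln T is μ + z_p·σ.
ln(31) = 3.434 and ln(170) = 5.136; z_{0.18} = -0.9154, z_{0.74} = 0.6433.
σ = (5.136 − 3.434)/(0.6433 − (-0.9154)) = 1.092.
μ = 3.434 − (-0.9154)·1.092 = 4.433.
CV = √(exp(σ²)−1) = √(exp(1.1920)−1) = 1.515.

σ ≈ 1.092, CV ≈ 1.515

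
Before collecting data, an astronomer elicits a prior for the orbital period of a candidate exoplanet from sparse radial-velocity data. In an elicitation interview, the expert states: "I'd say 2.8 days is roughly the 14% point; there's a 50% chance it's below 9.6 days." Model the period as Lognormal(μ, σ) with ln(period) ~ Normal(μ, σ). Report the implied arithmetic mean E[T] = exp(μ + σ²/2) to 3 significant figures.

If T ~ Lognormal(μ,σ) then ln T ~ Normal(μ,σ), so the p-quantile of ln T is μ + z_p·σ.
ln(2.8) = 1.03 and ln(9.6) = 2.262; z_{0.14} = -1.08, z_{0.5} = 0.
σ = (2.262 − 1.03)/(0 − (-1.08)) = 1.141.
μ = 1.03 − (-1.08)·1.141 = 2.262.
E[T] = exp(μ + σ²/2) = exp(2.262 + 0.6504) = 18.4 days.

E[T] ≈ 18.4 days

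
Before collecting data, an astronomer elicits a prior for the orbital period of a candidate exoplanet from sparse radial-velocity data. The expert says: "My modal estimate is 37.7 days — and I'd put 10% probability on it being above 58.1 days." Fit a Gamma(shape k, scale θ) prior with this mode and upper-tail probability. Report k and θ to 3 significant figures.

k ≈ 11, θ ≈ 3.77

Gamma(k,θ) with k>1 has mode (k−1)θ, so θ = 37.7/(k−1).
Need P(X < 58.1) = 0.9 with θ tied to k this way. Start at k = 2, θ = 37.7: P(X<58.1) ≈ 0.456.
Too low — raise k to concentrate. Iterating converges to k ≈ 11.
Then θ = 37.7/(11−1) ≈ 3.77.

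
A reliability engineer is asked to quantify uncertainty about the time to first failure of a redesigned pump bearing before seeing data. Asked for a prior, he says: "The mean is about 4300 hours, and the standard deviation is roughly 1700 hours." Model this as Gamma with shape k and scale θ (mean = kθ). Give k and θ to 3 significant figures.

For Gamma(k, scale θ): mean = kθ, variance = kθ², so CV = 1/√k.
CV = SD/mean = 1700/4300 = 0.3953, hence k = 1/CV² = 6.4.
Then θ = mean/k = 4300/6.4 = 672.

k ≈ 6.4, θ ≈ 672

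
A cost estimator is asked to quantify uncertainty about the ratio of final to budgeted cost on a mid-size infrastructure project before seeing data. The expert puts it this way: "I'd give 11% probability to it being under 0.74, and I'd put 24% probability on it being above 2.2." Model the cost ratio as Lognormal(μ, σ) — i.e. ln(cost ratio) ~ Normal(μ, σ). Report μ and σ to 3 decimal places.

μ ≈ 0.390, σ ≈ 0.564

If T ~ Lognormal(μ,σ) then ln T ~ Normal(μ,σ), so the p-quantile of ln T is μ + z_p·σ.
ln(0.74) = -0.3011 and ln(2.2) = 0.7885; z_{0.11} = -1.227, z_{0.76} = 0.7063.
σ = (0.7885 − -0.3011)/(0.7063 − (-1.227)) = 0.564.
μ = -0.3011 − (-1.227)·0.564 = 0.390.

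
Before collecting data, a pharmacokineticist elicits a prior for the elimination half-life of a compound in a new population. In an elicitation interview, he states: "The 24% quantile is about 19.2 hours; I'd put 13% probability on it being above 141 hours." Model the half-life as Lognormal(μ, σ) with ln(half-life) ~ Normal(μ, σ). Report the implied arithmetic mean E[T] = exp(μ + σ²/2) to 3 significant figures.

If T ~ Lognormal(μ,σ) then ln T ~ Normal(μ,σ), so the p-quantile of ln T is μ + z_p·σ.
ln(19.2) = 2.955 and ln(141) = 4.949; z_{0.24} = -0.7063, z_{0.87} = 1.126.
σ = (4.949 − 2.955)/(1.126 − (-0.7063)) = 1.088.
μ = 2.955 − (-0.7063)·1.088 = 3.723.
E[T] = exp(μ + σ²/2) = exp(3.723 + 0.5918) = 74.8 hours.

E[T] ≈ 74.8 hours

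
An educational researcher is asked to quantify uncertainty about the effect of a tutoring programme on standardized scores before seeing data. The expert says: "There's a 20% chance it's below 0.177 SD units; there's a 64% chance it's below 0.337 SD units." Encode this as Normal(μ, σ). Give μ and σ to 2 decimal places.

μ = 0.29, σ = 0.13

For Normal(μ,σ), the p-quantile is μ + z_p·σ. Here z_{0.2} = -0.8416, z_{0.64} = 0.3585.
So 0.177 = μ − 0.8416σ and 0.337 = μ + 0.3585σ.
Subtracting: σ = (0.337 − 0.177)/(0.3585 − (-0.8416)) = 0.13.
Then μ = 0.177 − (-0.8416)·0.13 = 0.29.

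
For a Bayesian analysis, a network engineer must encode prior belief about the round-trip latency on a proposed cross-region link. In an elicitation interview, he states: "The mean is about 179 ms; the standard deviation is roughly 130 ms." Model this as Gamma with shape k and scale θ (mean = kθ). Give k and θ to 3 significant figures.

k ≈ 1.9, θ ≈ 94.4

For Gamma(k, scale θ): mean = kθ, variance = kθ², so CV = 1/√k.
CV = SD/mean = 130/179 = 0.7263, hence k = 1/CV² = 1.9.
Then θ = mean/k = 179/1.9 = 94.4.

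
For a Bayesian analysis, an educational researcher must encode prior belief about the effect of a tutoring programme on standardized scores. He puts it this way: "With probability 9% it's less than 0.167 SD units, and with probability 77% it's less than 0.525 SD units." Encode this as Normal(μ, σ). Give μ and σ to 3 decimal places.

μ = 0.398, σ = 0.172

The p-quantile of Normal(μ,σ) is μ + z_p·σ, with z_{0.09} = -1.341 and z_{0.77} = 0.7388.
Eliminate σ: μ = (z₂·x₁ − z₁·x₂)/(z₂ − z₁) = (0.7388·0.167 − (-1.341)·0.525)/2.08 = 0.398.
Then σ = (x₂ − x₁)/(z₂ − z₁) = (0.525 − 0.167)/2.08 = 0.172.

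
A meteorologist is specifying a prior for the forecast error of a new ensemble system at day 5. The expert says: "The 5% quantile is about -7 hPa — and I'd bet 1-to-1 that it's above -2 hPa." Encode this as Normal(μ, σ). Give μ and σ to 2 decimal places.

The p-quantile of Normal(μ,σ) is μ + z_p·σ, with z_{0.05} = -1.645 and z_{0.5} = 0.
Eliminate σ: μ = (z₂·x₁ − z₁·x₂)/(z₂ − z₁) = (0·-7 − (-1.645)·-2)/1.645 = -2.00.
Then σ = (x₂ − x₁)/(z₂ − z₁) = (-2 − -7)/1.645 = 3.04.

μ = -2.00, σ = 3.04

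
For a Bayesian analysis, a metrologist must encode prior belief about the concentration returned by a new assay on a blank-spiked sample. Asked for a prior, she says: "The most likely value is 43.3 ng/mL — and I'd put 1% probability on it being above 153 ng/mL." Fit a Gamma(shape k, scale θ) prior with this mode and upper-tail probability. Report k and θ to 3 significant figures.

Gamma(k,θ) with k>1 has mode (k−1)θ, so θ = 43.3/(k−1).
Need P(X < 153) = 0.99 with θ tied to k this way. Start at k = 2, θ = 43.3: P(X<153) ≈ 0.868.
Too low — raise k to concentrate. Iterating converges to k ≈ 3.71.
Then θ = 43.3/(3.71−1) ≈ 16.

k ≈ 3.71, θ ≈ 16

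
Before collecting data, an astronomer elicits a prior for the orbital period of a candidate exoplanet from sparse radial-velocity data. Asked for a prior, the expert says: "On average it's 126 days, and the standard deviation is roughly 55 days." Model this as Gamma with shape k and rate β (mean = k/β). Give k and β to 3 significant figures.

k ≈ 5.25, β ≈ 0.0417

For Gamma(k, rate β): mean = k/β, variance = k/β², so CV = 1/√k.
CV = SD/mean = 55/126 = 0.4365, hence k = 1/CV² = 5.25.
Then β = k/mean = 5.25/126 = 0.0417.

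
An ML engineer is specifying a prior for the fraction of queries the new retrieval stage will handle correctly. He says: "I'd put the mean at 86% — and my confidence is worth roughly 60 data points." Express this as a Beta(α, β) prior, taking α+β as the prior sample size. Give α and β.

Under the effective-sample-size interpretation, Beta(α, β) has prior mean α/(α+β) and prior sample size α+β.
So α+β = 60 and α/(α+β) = 0.86, giving α = 0.86·60 = 51.6 and β = 60 − 51.6 = 8.4.

α = 51.6, β = 8.4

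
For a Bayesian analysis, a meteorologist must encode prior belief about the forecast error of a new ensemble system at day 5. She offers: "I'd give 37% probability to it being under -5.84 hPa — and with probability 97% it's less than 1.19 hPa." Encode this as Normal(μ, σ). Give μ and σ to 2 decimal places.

μ = -4.79, σ = 3.18

For Normal(μ,σ), the p-quantile is μ + z_p·σ. Here z_{0.37} = -0.3319, z_{0.97} = 1.881.
So -5.84 = μ − 0.3319σ and 1.19 = μ + 1.881σ.
Subtracting: σ = (1.19 − -5.84)/(1.881 − (-0.3319)) = 3.18.
Then μ = -5.84 − (-0.3319)·3.18 = -4.79.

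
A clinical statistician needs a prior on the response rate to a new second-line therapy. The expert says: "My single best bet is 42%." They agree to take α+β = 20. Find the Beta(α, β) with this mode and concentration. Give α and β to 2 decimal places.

For α,β > 1 the Beta mode is (α−1)/(α+β−2). With α+β = 20, the mode is (α−1)/18.
Set (α−1)/18 = 0.42 → α = 1 + 0.42·18 = 8.56.
β = 20 − α = 11.44.

α = 8.56, β = 11.44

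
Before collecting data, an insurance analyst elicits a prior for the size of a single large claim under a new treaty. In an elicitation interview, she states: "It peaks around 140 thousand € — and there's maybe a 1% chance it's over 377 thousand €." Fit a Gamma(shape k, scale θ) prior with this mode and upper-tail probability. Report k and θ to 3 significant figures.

k ≈ 5.7, θ ≈ 29.8

Gamma(k,θ) with k>1 has mode (k−1)θ, so θ = 140/(k−1).
Need P(X < 377) = 0.99 with θ tied to k this way. Start at k = 2, θ = 140: P(X<377) ≈ 0.750.
Too low — raise k to concentrate. Iterating converges to k ≈ 5.7.
Then θ = 140/(5.7−1) ≈ 29.8.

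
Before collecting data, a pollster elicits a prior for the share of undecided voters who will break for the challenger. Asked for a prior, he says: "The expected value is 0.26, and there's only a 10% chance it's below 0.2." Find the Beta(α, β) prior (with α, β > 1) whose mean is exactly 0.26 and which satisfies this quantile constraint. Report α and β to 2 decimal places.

α ≈ 21.72, β ≈ 61.82

With mean 0.26 fixed, write α = 0.26s, β = 0.74s where s = α+β.
Need P(θ < 0.2) = 0.1 under Beta(0.26s, 0.74s). Normal approximation: (q−m)/√(m(1−m)/s) ≈ z_{0.1} = -1.28, so s ≈ 0.26·0.74·(-1.28)²/(0.2−0.26)² = 87.8.
At s = 87.8: P(θ<0.2) ≈ 0.094. Adjusting to match 0.1 gives s ≈ 83.54.
So α = 0.26·83.54 ≈ 21.72, β = 0.74·83.54 ≈ 61.82.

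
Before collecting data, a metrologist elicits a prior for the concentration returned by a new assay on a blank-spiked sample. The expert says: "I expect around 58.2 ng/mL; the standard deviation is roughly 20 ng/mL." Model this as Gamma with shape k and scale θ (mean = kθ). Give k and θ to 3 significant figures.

k ≈ 8.47, θ ≈ 6.87

For Gamma(k, scale θ): mean = kθ, variance = kθ², so CV = 1/√k.
CV = SD/mean = 20/58.2 = 0.3436, hence k = 1/CV² = 8.47.
Then θ = mean/k = 58.2/8.47 = 6.87.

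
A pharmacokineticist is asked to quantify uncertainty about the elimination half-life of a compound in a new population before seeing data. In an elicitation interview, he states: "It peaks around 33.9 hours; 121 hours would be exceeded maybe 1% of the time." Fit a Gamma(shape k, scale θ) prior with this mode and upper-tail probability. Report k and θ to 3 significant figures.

Gamma(k,θ) with k>1 has mode (k−1)θ, so θ = 33.9/(k−1).
Need P(X < 121) = 0.99 with θ tied to k this way. Start at k = 2, θ = 33.9: P(X<121) ≈ 0.871.
Too low — raise k to concentrate. Iterating converges to k ≈ 3.66.
Then θ = 33.9/(3.66−1) ≈ 12.7.

k ≈ 3.66, θ ≈ 12.7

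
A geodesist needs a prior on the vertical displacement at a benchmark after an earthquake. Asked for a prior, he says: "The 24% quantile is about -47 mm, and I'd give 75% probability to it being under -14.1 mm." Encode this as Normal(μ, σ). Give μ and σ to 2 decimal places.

μ = -30.17, σ = 23.83

The p-quantile of Normal(μ,σ) is μ + z_p·σ, with z_{0.24} = -0.7063 and z_{0.75} = 0.6745.
Eliminate σ: μ = (z₂·x₁ − z₁·x₂)/(z₂ − z₁) = (0.6745·-47 − (-0.7063)·-14.1)/1.381 = -30.17.
Then σ = (x₂ − x₁)/(z₂ − z₁) = (-14.1 − -47)/1.381 = 23.83.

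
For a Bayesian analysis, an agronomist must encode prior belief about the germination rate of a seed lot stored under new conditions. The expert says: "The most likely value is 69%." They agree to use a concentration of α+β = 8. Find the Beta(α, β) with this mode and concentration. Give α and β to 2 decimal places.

α = 5.14, β = 2.86

For α,β > 1 the Beta mode is (α−1)/(α+β−2). With α+β = 8, the mode is (α−1)/6.
Set (α−1)/6 = 0.69 → α = 1 + 0.69·6 = 5.14.
β = 8 − α = 2.86.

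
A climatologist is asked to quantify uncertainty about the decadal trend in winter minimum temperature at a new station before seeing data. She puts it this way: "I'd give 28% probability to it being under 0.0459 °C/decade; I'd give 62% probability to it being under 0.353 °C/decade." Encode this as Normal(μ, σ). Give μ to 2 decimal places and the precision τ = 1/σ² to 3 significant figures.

For Normal(μ,σ), the p-quantile is μ + z_p·σ. Here z_{0.28} = -0.5828, z_{0.62} = 0.3055.
So 0.0459 = μ − 0.5828σ and 0.353 = μ + 0.3055σ.
Subtracting: σ = (0.353 − 0.0459)/(0.3055 − (-0.5828)) = 0.35.
Then μ = 0.0459 − (-0.5828)·0.35 = 0.25.
Precision τ = 1/σ² = 1/0.3457² = 8.37.

μ = 0.25, τ = 8.37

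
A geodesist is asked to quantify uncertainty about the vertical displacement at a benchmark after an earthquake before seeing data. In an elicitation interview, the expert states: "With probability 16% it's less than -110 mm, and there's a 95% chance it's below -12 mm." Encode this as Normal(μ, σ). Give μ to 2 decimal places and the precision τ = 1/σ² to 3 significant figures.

μ = -73.07, τ = 0.000725

For Normal(μ,σ), the p-quantile is μ + z_p·σ. Here z_{0.16} = -0.9945, z_{0.95} = 1.645.
So -110 = μ − 0.9945σ and -12 = μ + 1.645σ.
Subtracting: σ = (-12 − -110)/(1.645 − (-0.9945)) = 37.13.
Then μ = -110 − (-0.9945)·37.13 = -73.07.
Precision τ = 1/σ² = 1/37.13² = 0.000725.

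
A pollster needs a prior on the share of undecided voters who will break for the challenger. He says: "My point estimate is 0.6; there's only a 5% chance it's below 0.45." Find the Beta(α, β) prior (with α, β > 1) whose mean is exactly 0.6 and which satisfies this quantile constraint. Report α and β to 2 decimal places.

With mean 0.6 fixed, write α = 0.6s, β = 0.4s where s = α+β.
Need P(θ < 0.45) = 0.05 under Beta(0.6s, 0.4s). Normal approximation: (q−m)/√(m(1−m)/s) ≈ z_{0.05} = -1.64, so s ≈ 0.6·0.4·(-1.64)²/(0.45−0.6)² = 28.9.
At s = 28.9: P(θ<0.45) ≈ 0.052. Adjusting to match 0.05 gives s ≈ 29.51.
So α = 0.6·29.51 ≈ 17.70, β = 0.4·29.51 ≈ 11.80.

α ≈ 17.70, β ≈ 11.80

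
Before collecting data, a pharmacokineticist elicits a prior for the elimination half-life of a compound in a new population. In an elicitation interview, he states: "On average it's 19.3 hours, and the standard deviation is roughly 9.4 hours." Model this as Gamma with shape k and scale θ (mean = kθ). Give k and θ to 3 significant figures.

k ≈ 4.22, θ ≈ 4.58

For Gamma(k, scale θ): mean = kθ, variance = kθ², so CV = 1/√k.
CV = SD/mean = 9.4/19.3 = 0.487, hence k = 1/CV² = 4.22.
Then θ = mean/k = 19.3/4.22 = 4.58.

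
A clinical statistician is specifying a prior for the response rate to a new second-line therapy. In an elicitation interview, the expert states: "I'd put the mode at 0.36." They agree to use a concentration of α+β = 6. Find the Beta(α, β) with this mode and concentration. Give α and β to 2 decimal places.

For α,β > 1 the Beta mode is (α−1)/(α+β−2). With α+β = 6, the mode is (α−1)/4.
Set (α−1)/4 = 0.36 → α = 1 + 0.36·4 = 2.44.
β = 6 − α = 3.56.

α = 2.44, β = 3.56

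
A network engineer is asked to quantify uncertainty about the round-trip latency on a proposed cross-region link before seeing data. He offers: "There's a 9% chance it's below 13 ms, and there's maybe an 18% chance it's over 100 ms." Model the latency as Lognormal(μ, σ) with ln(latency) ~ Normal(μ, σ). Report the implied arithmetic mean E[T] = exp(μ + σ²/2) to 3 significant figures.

If T ~ Lognormal(μ,σ) then ln T ~ Normal(μ,σ), so the p-quantile of ln T is μ + z_p·σ.
ln(13) = 2.565 and ln(100) = 4.605; z_{0.09} = -1.341, z_{0.82} = 0.9154.
σ = (4.605 − 2.565)/(0.9154 − (-1.341)) = 0.904.
μ = 2.565 − (-1.341)·0.904 = 3.777.
E[T] = exp(μ + σ²/2) = exp(3.777 + 0.4089) = 65.8 ms.

E[T] ≈ 65.8 ms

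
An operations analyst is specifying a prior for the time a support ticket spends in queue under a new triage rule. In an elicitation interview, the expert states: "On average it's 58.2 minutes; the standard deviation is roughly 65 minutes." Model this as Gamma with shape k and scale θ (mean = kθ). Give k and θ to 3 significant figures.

k ≈ 0.802, θ ≈ 72.6

For Gamma(k, scale θ): mean = kθ, variance = kθ², so CV = 1/√k.
CV = SD/mean = 65/58.2 = 1.117, hence k = 1/CV² = 0.802.
Then θ = mean/k = 58.2/0.802 = 72.6.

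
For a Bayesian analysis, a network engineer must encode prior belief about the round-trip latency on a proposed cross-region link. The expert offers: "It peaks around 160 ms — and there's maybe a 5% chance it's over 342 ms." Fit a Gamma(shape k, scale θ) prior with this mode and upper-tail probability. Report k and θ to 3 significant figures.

Gamma(k,θ) with k>1 has mode (k−1)θ, so θ = 160/(k−1).
Need P(X < 342) = 0.95 with θ tied to k this way. Start at k = 2, θ = 160: P(X<342) ≈ 0.630.
Too low — raise k to concentrate. Iterating converges to k ≈ 5.78.
Then θ = 160/(5.78−1) ≈ 33.5.

k ≈ 5.78, θ ≈ 33.5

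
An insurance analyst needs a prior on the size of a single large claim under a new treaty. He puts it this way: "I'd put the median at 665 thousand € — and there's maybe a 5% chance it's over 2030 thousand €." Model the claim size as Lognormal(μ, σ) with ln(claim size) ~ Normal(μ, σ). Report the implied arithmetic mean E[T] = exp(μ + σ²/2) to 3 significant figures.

If T ~ Lognormal(μ,σ) then ln T ~ Normal(μ,σ), so the p-quantile of ln T is μ + z_p·σ.
ln(665) = 6.5 and ln(2030) = 7.616; z_{0.5} = 0, z_{0.95} = 1.645.
σ = (7.616 − 6.5)/(1.645 − (0)) = 0.678.
μ = 6.5 − (0)·0.678 = 6.500.
E[T] = exp(μ + σ²/2) = exp(6.500 + 0.2302) = 837 thousand €.

E[T] ≈ 837 thousand €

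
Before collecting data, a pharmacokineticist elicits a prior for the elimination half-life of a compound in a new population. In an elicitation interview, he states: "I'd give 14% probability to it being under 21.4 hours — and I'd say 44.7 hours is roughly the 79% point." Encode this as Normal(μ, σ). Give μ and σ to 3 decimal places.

μ = 34.741, σ = 12.349

For Normal(μ,σ), the p-quantile is μ + z_p·σ. Here z_{0.14} = -1.08, z_{0.79} = 0.8064.
So 21.4 = μ − 1.08σ and 44.7 = μ + 0.8064σ.
Subtracting: σ = (44.7 − 21.4)/(0.8064 − (-1.08)) = 12.349.
Then μ = 21.4 − (-1.08)·12.349 = 34.741.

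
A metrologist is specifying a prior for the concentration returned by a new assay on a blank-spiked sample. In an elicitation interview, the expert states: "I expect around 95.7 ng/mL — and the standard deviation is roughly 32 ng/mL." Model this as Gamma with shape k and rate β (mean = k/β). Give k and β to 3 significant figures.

k ≈ 8.94, β ≈ 0.0935

For Gamma(k, rate β): mean = k/β, variance = k/β², so CV = 1/√k.
CV = SD/mean = 32/95.7 = 0.3344, hence k = 1/CV² = 8.94.
Then β = k/mean = 8.94/95.7 = 0.0935.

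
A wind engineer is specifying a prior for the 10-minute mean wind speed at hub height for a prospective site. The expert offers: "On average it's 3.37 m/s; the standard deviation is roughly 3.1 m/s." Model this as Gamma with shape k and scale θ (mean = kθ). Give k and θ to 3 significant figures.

k ≈ 1.18, θ ≈ 2.85

For Gamma(k, scale θ): mean = kθ, variance = kθ², so CV = 1/√k.
CV = SD/mean = 3.1/3.37 = 0.9199, hence k = 1/CV² = 1.18.
Then θ = mean/k = 3.37/1.18 = 2.85.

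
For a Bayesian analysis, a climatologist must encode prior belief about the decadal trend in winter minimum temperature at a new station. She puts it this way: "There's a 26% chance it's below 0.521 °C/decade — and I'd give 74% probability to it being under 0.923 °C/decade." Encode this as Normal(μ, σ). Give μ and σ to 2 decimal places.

μ = 0.72, σ = 0.31

For Normal(μ,σ), the p-quantile is μ + z_p·σ. Here z_{0.26} = -0.6433, z_{0.74} = 0.6433.
So 0.521 = μ − 0.6433σ and 0.923 = μ + 0.6433σ.
Subtracting: σ = (0.923 − 0.521)/(0.6433 − (-0.6433)) = 0.31.
Then μ = 0.521 − (-0.6433)·0.31 = 0.72.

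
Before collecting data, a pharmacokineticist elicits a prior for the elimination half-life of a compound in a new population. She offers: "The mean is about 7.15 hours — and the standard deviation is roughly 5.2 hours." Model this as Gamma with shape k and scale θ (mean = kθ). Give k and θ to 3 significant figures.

k ≈ 1.89, θ ≈ 3.78

For Gamma(k, scale θ): mean = kθ, variance = kθ², so CV = 1/√k.
CV = SD/mean = 5.2/7.15 = 0.7273, hence k = 1/CV² = 1.89.
Then θ = mean/k = 7.15/1.89 = 3.78.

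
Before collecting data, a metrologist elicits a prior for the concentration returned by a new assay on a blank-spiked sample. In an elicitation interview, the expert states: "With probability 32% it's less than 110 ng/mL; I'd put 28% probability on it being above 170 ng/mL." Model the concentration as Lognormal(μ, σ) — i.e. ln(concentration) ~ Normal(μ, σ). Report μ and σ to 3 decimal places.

If T ~ Lognormal(μ,σ) then ln T ~ Normal(μ,σ), so the p-quantile of ln T is μ + z_p·σ.
ln(110) = 4.7 and ln(170) = 5.136; z_{0.32} = -0.4677, z_{0.72} = 0.5828.
σ = (5.136 − 4.7)/(0.5828 − (-0.4677)) = 0.414.
μ = 4.7 − (-0.4677)·0.414 = 4.894.

μ ≈ 4.894, σ ≈ 0.414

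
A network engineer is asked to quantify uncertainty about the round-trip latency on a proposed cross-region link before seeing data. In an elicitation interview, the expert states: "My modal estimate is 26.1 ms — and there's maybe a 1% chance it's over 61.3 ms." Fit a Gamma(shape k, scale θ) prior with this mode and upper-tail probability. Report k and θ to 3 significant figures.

k ≈ 7.52, θ ≈ 4

Gamma(k,θ) with k>1 has mode (k−1)θ, so θ = 26.1/(k−1).
Need P(X < 61.3) = 0.99 with θ tied to k this way. Start at k = 2, θ = 26.1: P(X<61.3) ≈ 0.680.
Too low — raise k to concentrate. Iterating converges to k ≈ 7.52.
Then θ = 26.1/(7.52−1) ≈ 4.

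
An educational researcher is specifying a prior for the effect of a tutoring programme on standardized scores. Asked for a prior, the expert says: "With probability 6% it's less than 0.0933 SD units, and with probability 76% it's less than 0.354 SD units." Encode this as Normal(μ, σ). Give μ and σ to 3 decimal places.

For Normal(μ,σ), the p-quantile is μ + z_p·σ. Here z_{0.06} = -1.555, z_{0.76} = 0.7063.
So 0.0933 = μ − 1.555σ and 0.354 = μ + 0.7063σ.
Subtracting: σ = (0.354 − 0.0933)/(0.7063 − (-1.555)) = 0.115.
Then μ = 0.0933 − (-1.555)·0.115 = 0.273.

μ = 0.273, σ = 0.115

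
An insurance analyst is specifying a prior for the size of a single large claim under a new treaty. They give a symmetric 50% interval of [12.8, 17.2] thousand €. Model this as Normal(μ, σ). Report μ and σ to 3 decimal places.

μ = 15.000, σ = 3.262

A symmetric 50% interval runs μ ± z·σ with z = 0.6745.
Half-width = 2.2, so σ = 2.2/0.6745 = 3.262.
μ is the interval midpoint, 15.000.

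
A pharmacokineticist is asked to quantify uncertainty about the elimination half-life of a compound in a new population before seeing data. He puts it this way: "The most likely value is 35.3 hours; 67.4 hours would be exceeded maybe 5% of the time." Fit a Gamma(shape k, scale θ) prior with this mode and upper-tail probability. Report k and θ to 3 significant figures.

Gamma(k,θ) with k>1 has mode (k−1)θ, so θ = 35.3/(k−1).
Need P(X < 67.4) = 0.95 with θ tied to k this way. Start at k = 2, θ = 35.3: P(X<67.4) ≈ 0.569.
Too low — raise k to concentrate. Iterating converges to k ≈ 7.64.
Then θ = 35.3/(7.64−1) ≈ 5.31.

k ≈ 7.64, θ ≈ 5.31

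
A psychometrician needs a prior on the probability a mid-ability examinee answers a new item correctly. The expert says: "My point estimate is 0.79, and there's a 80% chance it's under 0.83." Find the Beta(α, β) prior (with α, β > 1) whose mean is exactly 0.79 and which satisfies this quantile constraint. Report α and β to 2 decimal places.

With mean 0.79 fixed, write α = 0.79s, β = 0.21s where s = α+β.
Need P(θ < 0.83) = 0.8 under Beta(0.79s, 0.21s). Normal approximation: (q−m)/√(m(1−m)/s) ≈ z_{0.8} = 0.842, so s ≈ 0.79·0.21·(0.842)²/(0.83−0.79)² = 73.4.
At s = 73.4: P(θ<0.83) ≈ 0.796. Adjusting to match 0.8 gives s ≈ 75.62.
So α = 0.79·75.62 ≈ 59.74, β = 0.21·75.62 ≈ 15.88.

α ≈ 59.74, β ≈ 15.88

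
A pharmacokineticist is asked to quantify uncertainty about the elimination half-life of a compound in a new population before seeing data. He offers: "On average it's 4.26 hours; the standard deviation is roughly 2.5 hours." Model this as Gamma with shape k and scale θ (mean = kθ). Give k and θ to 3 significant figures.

k ≈ 2.9, θ ≈ 1.47

For Gamma(k, scale θ): mean = kθ, variance = kθ², so CV = 1/√k.
CV = SD/mean = 2.5/4.26 = 0.5869, hence k = 1/CV² = 2.9.
Then θ = mean/k = 4.26/2.9 = 1.47.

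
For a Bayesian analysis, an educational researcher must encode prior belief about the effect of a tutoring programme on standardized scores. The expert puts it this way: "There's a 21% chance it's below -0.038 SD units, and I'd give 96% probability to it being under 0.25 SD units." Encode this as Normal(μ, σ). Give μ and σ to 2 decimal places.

For Normal(μ,σ), the p-quantile is μ + z_p·σ. Here z_{0.21} = -0.8064, z_{0.96} = 1.751.
So -0.038 = μ − 0.8064σ and 0.25 = μ + 1.751σ.
Subtracting: σ = (0.25 − -0.038)/(1.751 − (-0.8064)) = 0.11.
Then μ = -0.038 − (-0.8064)·0.11 = 0.05.

μ = 0.05, σ = 0.11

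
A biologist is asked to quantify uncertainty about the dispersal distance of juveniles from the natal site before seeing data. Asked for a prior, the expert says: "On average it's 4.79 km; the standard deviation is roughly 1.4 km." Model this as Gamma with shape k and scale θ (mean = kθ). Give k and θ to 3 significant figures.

For Gamma(k, scale θ): mean = kθ, variance = kθ², so CV = 1/√k.
CV = SD/mean = 1.4/4.79 = 0.2923, hence k = 1/CV² = 11.7.
Then θ = mean/k = 4.79/11.7 = 0.409.

k ≈ 11.7, θ ≈ 0.409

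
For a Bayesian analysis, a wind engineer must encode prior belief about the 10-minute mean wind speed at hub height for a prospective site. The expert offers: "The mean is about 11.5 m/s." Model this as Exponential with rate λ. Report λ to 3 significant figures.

λ ≈ 0.087

Exponential mean = 1/λ, so λ = 1/11.5 = 0.087.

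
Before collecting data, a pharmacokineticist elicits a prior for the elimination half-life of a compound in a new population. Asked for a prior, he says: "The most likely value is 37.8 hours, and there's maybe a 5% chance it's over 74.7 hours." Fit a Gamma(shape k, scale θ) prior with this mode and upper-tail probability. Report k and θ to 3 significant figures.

k ≈ 6.98, θ ≈ 6.32

Gamma(k,θ) with k>1 has mode (k−1)θ, so θ = 37.8/(k−1).
Need P(X < 74.7) = 0.95 with θ tied to k this way. Start at k = 2, θ = 37.8: P(X<74.7) ≈ 0.588.
Too low — raise k to concentrate. Iterating converges to k ≈ 6.98.
Then θ = 37.8/(6.98−1) ≈ 6.32.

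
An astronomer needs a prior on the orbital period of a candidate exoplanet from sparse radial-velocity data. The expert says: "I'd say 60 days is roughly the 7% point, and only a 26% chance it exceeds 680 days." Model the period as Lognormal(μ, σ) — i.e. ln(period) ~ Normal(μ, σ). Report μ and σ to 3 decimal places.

If T ~ Lognormal(μ,σ) then ln T ~ Normal(μ,σ), so the p-quantile of ln T is μ + z_p·σ.
ln(60) = 4.094 and ln(680) = 6.522; z_{0.07} = -1.476, z_{0.74} = 0.6433.
σ = (6.522 − 4.094)/(0.6433 − (-1.476)) = 1.146.
μ = 4.094 − (-1.476)·1.146 = 5.785.

μ ≈ 5.785, σ ≈ 1.146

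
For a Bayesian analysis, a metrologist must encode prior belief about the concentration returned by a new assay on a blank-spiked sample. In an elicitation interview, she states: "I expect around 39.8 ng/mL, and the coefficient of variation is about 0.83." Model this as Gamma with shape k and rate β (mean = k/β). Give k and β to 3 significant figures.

k ≈ 1.45, β ≈ 0.0365

For Gamma(k, rate β): mean = k/β, variance = k/β², so CV = 1/√k.
CV = 0.83, hence k = 1/CV² = 1.45.
Then β = k/mean = 1.45/39.8 = 0.0365.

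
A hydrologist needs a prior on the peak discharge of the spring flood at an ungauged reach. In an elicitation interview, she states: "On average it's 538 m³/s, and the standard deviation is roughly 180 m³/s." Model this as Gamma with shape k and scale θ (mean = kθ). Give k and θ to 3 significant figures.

For Gamma(k, scale θ): mean = kθ, variance = kθ², so CV = 1/√k.
CV = SD/mean = 180/538 = 0.3346, hence k = 1/CV² = 8.93.
Then θ = mean/k = 538/8.93 = 60.2.

k ≈ 8.93, θ ≈ 60.2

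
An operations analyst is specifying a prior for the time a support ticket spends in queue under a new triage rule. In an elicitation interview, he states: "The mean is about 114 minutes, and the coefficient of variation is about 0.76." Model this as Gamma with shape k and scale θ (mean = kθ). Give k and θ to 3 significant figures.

k ≈ 1.73, θ ≈ 65.8

For Gamma(k, scale θ): mean = kθ, variance = kθ², so CV = 1/√k.
CV = 0.76, hence k = 1/CV² = 1.73.
Then θ = mean/k = 114/1.73 = 65.8.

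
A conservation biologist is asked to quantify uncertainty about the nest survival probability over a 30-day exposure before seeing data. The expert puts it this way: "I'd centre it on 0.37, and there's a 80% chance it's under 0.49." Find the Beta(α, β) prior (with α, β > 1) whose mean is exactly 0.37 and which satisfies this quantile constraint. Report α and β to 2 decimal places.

α ≈ 4.11, β ≈ 7.00

With mean 0.37 fixed, write α = 0.37s, β = 0.63s where s = α+β.
Need P(θ < 0.49) = 0.8 under Beta(0.37s, 0.63s). Normal approximation: (q−m)/√(m(1−m)/s) ≈ z_{0.8} = 0.842, so s ≈ 0.37·0.63·(0.842)²/(0.49−0.37)² = 11.5.
At s = 11.5: P(θ<0.49) ≈ 0.803. Adjusting to match 0.8 gives s ≈ 11.12.
So α = 0.37·11.12 ≈ 4.11, β = 0.63·11.12 ≈ 7.00.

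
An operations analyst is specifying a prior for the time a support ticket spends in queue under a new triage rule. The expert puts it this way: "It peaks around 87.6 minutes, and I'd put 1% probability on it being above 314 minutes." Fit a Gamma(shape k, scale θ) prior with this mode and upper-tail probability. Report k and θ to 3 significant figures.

Gamma(k,θ) with k>1 has mode (k−1)θ, so θ = 87.6/(k−1).
Need P(X < 314) = 0.99 with θ tied to k this way. Start at k = 2, θ = 87.6: P(X<314) ≈ 0.873.
Too low — raise k to concentrate. Iterating converges to k ≈ 3.64.
Then θ = 87.6/(3.64−1) ≈ 33.2.

k ≈ 3.64, θ ≈ 33.2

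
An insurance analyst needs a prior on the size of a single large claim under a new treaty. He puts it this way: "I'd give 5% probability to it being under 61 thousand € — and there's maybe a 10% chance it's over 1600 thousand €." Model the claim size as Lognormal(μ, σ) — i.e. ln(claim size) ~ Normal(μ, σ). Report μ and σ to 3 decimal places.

μ ≈ 5.947, σ ≈ 1.116

If T ~ Lognormal(μ,σ) then ln T ~ Normal(μ,σ), so the p-quantile of ln T is μ + z_p·σ.
ln(61) = 4.111 and ln(1600) = 7.378; z_{0.05} = -1.645, z_{0.9} = 1.282.
σ = (7.378 − 4.111)/(1.282 − (-1.645)) = 1.116.
μ = 4.111 − (-1.645)·1.116 = 5.947.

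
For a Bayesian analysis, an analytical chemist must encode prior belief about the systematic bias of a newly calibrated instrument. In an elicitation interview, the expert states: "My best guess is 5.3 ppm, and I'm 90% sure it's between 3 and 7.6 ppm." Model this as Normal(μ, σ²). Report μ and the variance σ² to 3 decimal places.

A symmetric 90% interval runs μ ± z·σ with z = 1.645.
Half-width = 2.3, so σ = 2.3/1.645 = 1.3983 and σ² = 1.955.
μ is the stated best guess, 5.300.

μ = 5.300, σ² = 1.955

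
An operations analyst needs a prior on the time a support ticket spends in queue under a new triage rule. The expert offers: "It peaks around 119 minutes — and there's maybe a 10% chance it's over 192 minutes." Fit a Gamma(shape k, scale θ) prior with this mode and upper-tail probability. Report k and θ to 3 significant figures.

k ≈ 9.22, θ ≈ 14.5

Gamma(k,θ) with k>1 has mode (k−1)θ, so θ = 119/(k−1).
Need P(X < 192) = 0.9 with θ tied to k this way. Start at k = 2, θ = 119: P(X<192) ≈ 0.479.
Too low — raise k to concentrate. Iterating converges to k ≈ 9.22.
Then θ = 119/(9.22−1) ≈ 14.5.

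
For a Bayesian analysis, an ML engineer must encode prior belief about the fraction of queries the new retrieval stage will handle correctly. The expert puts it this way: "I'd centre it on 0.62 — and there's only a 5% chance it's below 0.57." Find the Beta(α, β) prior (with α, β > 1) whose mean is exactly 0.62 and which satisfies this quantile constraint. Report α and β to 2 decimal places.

α ≈ 160.90, β ≈ 98.62

With mean 0.62 fixed, write α = 0.62s, β = 0.38s where s = α+β.
Need P(θ < 0.57) = 0.05 under Beta(0.62s, 0.38s). Normal approximation: (q−m)/√(m(1−m)/s) ≈ z_{0.05} = -1.64, so s ≈ 0.62·0.38·(-1.64)²/(0.57−0.62)² = 255.0.
At s = 255.0: P(θ<0.57) ≈ 0.051. Adjusting to match 0.05 gives s ≈ 259.52.
So α = 0.62·259.52 ≈ 160.90, β = 0.38·259.52 ≈ 98.62.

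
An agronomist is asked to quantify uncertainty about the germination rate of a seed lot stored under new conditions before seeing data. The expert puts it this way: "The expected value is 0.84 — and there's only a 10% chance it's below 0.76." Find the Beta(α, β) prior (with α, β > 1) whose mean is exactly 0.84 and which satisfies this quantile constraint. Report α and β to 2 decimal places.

With mean 0.84 fixed, write α = 0.84s, β = 0.16s where s = α+β.
Need P(θ < 0.76) = 0.1 under Beta(0.84s, 0.16s). Normal approximation: (q−m)/√(m(1−m)/s) ≈ z_{0.1} = -1.28, so s ≈ 0.84·0.16·(-1.28)²/(0.76−0.84)² = 34.5.
At s = 34.5: P(θ<0.76) ≈ 0.107. Adjusting to match 0.1 gives s ≈ 36.91.
So α = 0.84·36.91 ≈ 31.00, β = 0.16·36.91 ≈ 5.91.

α ≈ 31.00, β ≈ 5.91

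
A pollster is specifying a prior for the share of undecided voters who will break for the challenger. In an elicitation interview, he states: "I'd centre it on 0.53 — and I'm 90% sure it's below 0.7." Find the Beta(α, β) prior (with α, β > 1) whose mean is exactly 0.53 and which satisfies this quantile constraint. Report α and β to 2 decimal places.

With mean 0.53 fixed, write α = 0.53s, β = 0.47s where s = α+β.
Need P(θ < 0.7) = 0.9 under Beta(0.53s, 0.47s). Normal approximation: (q−m)/√(m(1−m)/s) ≈ z_{0.9} = 1.28, so s ≈ 0.53·0.47·(1.28)²/(0.7−0.53)² = 14.2.
At s = 14.2: P(θ<0.7) ≈ 0.904. Adjusting to match 0.9 gives s ≈ 13.63.
So α = 0.53·13.63 ≈ 7.22, β = 0.47·13.63 ≈ 6.40.

α ≈ 7.22, β ≈ 6.40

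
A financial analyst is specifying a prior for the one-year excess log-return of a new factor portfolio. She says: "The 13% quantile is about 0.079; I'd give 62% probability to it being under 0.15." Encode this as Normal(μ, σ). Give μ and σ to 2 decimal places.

For Normal(μ,σ), the p-quantile is μ + z_p·σ. Here z_{0.13} = -1.126, z_{0.62} = 0.3055.
So 0.079 = μ − 1.126σ and 0.15 = μ + 0.3055σ.
Subtracting: σ = (0.15 − 0.079)/(0.3055 − (-1.126)) = 0.05.
Then μ = 0.079 − (-1.126)·0.05 = 0.13.

μ = 0.13, σ = 0.05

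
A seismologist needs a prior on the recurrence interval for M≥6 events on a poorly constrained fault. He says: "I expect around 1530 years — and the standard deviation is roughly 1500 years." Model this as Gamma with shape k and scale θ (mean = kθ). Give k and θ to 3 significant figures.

k ≈ 1.04, θ ≈ 1470

For Gamma(k, scale θ): mean = kθ, variance = kθ², so CV = 1/√k.
CV = SD/mean = 1500/1530 = 0.9804, hence k = 1/CV² = 1.04.
Then θ = mean/k = 1530/1.04 = 1470.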